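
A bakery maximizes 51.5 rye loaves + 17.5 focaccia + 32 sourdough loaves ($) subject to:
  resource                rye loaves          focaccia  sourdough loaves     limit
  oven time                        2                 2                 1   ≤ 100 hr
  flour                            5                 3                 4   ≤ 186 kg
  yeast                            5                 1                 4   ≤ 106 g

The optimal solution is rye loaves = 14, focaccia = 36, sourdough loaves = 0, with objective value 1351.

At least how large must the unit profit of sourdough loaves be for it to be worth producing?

Binding: oven time and yeast. Non-binding: flour (8 unused).
By complementary slackness, y = 0 for the non-binding constraint.
From A_Bᵀ y = c: 2·y_oven time + 5·y_yeast = 51.5; 2·y_oven time + 1·y_yeast = 17.5.
This yields shadow prices y_oven time = 4.5, y_yeast = 8.5.
sourdough loaves enters the basis when its profit ≥ yᵀa₃ = 4.5·1 + 8.5·4 = 38.5.

38.5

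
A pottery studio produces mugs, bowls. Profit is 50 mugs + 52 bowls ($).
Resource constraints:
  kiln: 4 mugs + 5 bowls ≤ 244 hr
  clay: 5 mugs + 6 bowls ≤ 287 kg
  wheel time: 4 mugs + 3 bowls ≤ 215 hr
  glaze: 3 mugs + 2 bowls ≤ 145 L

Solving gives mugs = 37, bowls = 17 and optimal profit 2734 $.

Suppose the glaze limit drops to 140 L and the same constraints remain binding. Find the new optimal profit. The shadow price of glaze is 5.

2709

Δb = -5, so new z* = 2734 + (5)·(-5) = 2734 − 25 = 2709.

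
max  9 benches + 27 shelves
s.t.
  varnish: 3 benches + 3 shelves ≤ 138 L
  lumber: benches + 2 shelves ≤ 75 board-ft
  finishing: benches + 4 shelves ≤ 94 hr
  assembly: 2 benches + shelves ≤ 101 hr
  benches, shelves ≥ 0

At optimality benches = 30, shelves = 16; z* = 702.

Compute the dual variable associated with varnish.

Check each constraint at x*: varnish 138/138 (tight); lumber 62/75 (slack 13); finishing 94/94 (tight); assembly 76/101 (slack 25).
Slack constraints have shadow price 0 (complementary slackness).
The binding rows give the dual system: 3·y_varnish + 1·y_finishing = 9 and 3·y_varnish + 4·y_finishing = 27.
Solving: y_varnish = 1, y_finishing = 6.
Shadow price of varnish = 1.

1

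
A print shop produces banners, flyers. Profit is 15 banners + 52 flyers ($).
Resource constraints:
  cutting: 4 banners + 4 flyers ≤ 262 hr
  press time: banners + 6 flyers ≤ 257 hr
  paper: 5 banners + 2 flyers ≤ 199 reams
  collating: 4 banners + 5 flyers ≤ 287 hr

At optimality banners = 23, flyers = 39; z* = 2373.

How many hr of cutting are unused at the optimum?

14

cutting used = 4·23 + 4·39 = 248; slack = 262 − 248 = 14.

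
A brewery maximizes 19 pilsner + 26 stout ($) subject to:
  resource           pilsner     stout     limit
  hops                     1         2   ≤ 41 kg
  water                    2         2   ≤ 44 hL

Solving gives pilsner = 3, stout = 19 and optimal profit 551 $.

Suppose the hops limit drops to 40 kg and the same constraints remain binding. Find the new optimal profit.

544

At the optimum: hops uses 41 of 41 (binding); water uses 44 of 44 (binding).
From A_Bᵀ y = c: 1·y_hops + 2·y_water = 19; 2·y_hops + 2·y_water = 26.
This yields shadow prices y_hops = 7, y_water = 6.
Δz = y_hops·Δb = 7 × (-1) = -7, so new z* = 551 − 7 = 544.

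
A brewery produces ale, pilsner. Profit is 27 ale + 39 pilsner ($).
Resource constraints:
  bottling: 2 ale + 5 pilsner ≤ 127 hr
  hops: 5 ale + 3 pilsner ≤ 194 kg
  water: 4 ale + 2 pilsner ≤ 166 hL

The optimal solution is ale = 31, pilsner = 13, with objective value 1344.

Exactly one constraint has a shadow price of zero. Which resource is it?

water

bottling: 127/127 (binding)
hops: 194/194 (binding)
water: 150/166 (slack 16)
By complementary slackness, a constraint with positive slack has shadow price 0 → water.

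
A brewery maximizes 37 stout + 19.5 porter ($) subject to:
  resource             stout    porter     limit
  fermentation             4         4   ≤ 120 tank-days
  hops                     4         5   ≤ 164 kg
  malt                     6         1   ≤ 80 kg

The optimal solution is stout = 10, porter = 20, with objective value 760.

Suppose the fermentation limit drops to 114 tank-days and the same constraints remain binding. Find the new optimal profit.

Binding: fermentation and malt. Non-binding: hops (24 unused).
By complementary slackness, y = 0 for the non-binding constraint.
From A_Bᵀ y = c: 4·y_fermentation + 6·y_malt = 37; 4·y_fermentation + 1·y_malt = 19.5.
Solving: y_fermentation = 4, y_malt = 3.5.
Δz = y_fermentation·Δb = 4 × (-6) = -24, so new z* = 760 − 24 = 736.

736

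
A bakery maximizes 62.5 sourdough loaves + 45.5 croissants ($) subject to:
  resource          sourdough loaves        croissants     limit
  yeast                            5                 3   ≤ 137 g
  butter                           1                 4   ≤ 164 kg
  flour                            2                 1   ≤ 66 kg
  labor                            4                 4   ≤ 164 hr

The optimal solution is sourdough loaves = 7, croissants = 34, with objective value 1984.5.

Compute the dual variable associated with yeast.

8.5

Check each constraint at x*: yeast 137/137 (tight); butter 143/164 (slack 21); flour 48/66 (slack 18); labor 164/164 (tight).
Since butter, flour are not tight, their duals are 0.
From A_Bᵀ y = c: 5·y_yeast + 4·y_labor = 62.5; 3·y_yeast + 4·y_labor = 45.5.
Solving: y_yeast = 8.5, y_labor = 5.
Shadow price of yeast = 8.5.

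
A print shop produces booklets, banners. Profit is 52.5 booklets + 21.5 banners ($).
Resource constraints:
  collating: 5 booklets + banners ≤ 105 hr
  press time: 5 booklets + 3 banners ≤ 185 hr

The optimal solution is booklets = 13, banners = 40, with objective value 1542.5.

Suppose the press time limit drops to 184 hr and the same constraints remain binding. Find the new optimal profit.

1537

Check each constraint at x*: collating 105/105 (tight); press time 185/185 (tight).
The binding rows give the dual system: 5·y_collating + 5·y_press time = 52.5 and 1·y_collating + 3·y_press time = 21.5.
This yields shadow prices y_collating = 5, y_press time = 5.5.
Δz = y_press time·Δb = 5.5 × (-1) = -5.5, so new z* = 1542.5 − 5.5 = 1537.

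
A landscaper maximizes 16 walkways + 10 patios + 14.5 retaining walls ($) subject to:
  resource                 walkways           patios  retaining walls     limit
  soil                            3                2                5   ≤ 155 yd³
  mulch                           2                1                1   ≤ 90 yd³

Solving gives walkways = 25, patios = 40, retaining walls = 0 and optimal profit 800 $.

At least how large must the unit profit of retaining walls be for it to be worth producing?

Check each constraint at x*: soil 155/155 (tight); mulch 90/90 (tight).
Dual feasibility on the basic columns requires 3·y_soil + 2·y_mulch = 16, 2·y_soil + 1·y_mulch = 10.
→ y_soil = 4 and y_mulch = 2.
retaining walls enters the basis when its profit ≥ yᵀa₃ = 4·5 + 2·1 = 22.

22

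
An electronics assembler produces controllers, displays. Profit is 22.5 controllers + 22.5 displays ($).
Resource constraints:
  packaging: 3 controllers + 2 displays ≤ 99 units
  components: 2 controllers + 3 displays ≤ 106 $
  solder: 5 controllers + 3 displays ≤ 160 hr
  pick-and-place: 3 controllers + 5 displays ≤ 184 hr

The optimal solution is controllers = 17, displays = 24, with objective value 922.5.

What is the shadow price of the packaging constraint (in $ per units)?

4.5

Check each constraint at x*: packaging 99/99 (tight); components 106/106 (tight); solder 157/160 (slack 3); pick-and-place 171/184 (slack 13).
Slack constraints have shadow price 0 (complementary slackness).
The binding rows give the dual system: 3·y_packaging + 2·y_components = 22.5 and 2·y_packaging + 3·y_components = 22.5.
Solving: y_packaging = 4.5, y_components = 4.5.
Shadow price of packaging = 4.5.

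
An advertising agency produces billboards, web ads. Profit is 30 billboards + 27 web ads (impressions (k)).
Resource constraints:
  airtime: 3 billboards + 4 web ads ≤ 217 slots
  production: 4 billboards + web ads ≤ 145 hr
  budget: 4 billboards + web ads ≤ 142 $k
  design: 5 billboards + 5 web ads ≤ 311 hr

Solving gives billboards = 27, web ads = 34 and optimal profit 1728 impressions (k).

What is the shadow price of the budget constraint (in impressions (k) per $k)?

Binding: airtime and budget. Non-binding: production (3 unused), design (6 unused).
By complementary slackness, y = 0 for the non-binding constraints.
Dual feasibility on the basic columns requires 3·y_airtime + 4·y_budget = 30, 4·y_airtime + 1·y_budget = 27.
This yields shadow prices y_airtime = 6, y_budget = 3.
Shadow price of budget = 3.

3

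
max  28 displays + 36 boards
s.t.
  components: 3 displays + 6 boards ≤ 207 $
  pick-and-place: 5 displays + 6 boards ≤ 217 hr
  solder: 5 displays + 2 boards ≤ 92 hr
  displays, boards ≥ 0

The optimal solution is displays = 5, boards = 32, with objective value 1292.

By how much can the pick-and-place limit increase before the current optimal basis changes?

1.5

Binding constraints: components, pick-and-place. The basis is B = [[3,6],[5,6]] with det -12.
Per unit increase in pick-and-place, x* moves by d = (0.5, -0.25).
The basis stays optimal until solder becomes binding; allowable increase = 1.5 hr.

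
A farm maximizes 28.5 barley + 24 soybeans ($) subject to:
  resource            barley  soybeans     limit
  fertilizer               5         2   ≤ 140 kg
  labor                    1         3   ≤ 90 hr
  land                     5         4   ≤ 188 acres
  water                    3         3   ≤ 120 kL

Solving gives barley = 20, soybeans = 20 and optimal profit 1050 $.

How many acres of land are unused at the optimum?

8

land used = 5·20 + 4·20 = 180; slack = 188 − 180 = 8.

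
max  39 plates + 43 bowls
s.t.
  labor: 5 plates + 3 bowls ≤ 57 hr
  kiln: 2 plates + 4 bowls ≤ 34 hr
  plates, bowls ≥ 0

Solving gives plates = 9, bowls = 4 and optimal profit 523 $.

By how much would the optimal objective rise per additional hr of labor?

Both labor and kiln are binding at x*.
The binding rows give the dual system: 5·y_labor + 2·y_kiln = 39 and 3·y_labor + 4·y_kiln = 43.
Solving: y_labor = 5, y_kiln = 7.
Shadow price of labor = 5.

5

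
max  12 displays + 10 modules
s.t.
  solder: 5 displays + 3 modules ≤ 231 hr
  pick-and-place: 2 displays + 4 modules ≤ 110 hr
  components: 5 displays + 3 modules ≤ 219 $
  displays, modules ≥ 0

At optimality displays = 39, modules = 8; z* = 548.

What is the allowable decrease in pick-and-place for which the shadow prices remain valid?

Binding constraints: pick-and-place, components. The basis is B = [[2,4],[5,3]] with det -14.
Per unit decrease in pick-and-place, x* moves by d = (0.2143, -0.3571).
The basis stays optimal until modules reaches 0; allowable decrease = 22.4 hr.

22.4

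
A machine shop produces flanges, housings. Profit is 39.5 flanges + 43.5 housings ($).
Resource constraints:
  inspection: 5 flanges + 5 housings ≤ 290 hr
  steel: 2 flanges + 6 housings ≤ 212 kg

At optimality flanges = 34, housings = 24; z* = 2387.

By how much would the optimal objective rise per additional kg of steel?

1

Both inspection and steel are binding at x*.
The binding rows give the dual system: 5·y_inspection + 2·y_steel = 39.5 and 5·y_inspection + 6·y_steel = 43.5.
This yields shadow prices y_inspection = 7.5, y_steel = 1.
Shadow price of steel = 1.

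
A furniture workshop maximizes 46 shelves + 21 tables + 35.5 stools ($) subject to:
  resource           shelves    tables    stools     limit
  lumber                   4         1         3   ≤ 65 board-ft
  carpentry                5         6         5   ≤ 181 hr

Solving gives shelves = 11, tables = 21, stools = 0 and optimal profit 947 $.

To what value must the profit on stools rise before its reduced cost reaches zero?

37

At the optimum: lumber uses 65 of 65 (binding); carpentry uses 181 of 181 (binding).
The binding rows give the dual system: 4·y_lumber + 5·y_carpentry = 46 and 1·y_lumber + 6·y_carpentry = 21.
This yields shadow prices y_lumber = 9, y_carpentry = 2.
stools enters the basis when its profit ≥ yᵀa₃ = 9·3 + 2·5 = 37.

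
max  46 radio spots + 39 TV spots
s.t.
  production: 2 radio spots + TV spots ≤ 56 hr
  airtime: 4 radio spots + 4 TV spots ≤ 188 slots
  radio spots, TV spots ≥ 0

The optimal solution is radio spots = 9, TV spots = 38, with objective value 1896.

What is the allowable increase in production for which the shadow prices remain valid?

Binding constraints: production, airtime. The basis is B = [[2,1],[4,4]] with det 4.
Per unit increase in production, x* moves by d = (1, -1).
The basis stays optimal until TV spots reaches 0; allowable increase = 38 hr.

38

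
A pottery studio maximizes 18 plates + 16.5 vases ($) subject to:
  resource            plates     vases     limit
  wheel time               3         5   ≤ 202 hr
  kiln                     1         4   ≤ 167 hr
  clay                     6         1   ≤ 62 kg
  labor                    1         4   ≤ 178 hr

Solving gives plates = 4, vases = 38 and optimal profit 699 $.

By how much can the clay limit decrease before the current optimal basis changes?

21.6

Binding constraints: wheel time, clay. The basis is B = [[3,5],[6,1]] with det -27.
Per unit decrease in clay, x* moves by d = (-0.1852, 0.1111).
The basis stays optimal until plates reaches 0; allowable decrease = 21.6 kg.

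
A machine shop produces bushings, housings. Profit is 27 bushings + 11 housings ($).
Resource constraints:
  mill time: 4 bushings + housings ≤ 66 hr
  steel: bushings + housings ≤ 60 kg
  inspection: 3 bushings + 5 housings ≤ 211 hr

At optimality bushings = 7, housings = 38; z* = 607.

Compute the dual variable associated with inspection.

1

Binding: mill time and inspection. Non-binding: steel (15 unused).
By complementary slackness, y = 0 for the non-binding constraint.
Dual feasibility on the basic columns requires 4·y_mill time + 3·y_inspection = 27, 1·y_mill time + 5·y_inspection = 11.
This yields shadow prices y_mill time = 6, y_inspection = 1.
Shadow price of inspection = 1.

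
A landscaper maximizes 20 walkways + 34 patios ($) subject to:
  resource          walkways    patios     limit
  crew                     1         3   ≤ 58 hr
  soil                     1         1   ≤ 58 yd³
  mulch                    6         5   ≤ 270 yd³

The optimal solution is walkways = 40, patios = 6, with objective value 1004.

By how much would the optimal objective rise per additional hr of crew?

8

At the optimum: crew uses 58 of 58 (binding); soil uses 46 of 58 (slack = 12); mulch uses 270 of 270 (binding).
Slack constraints have shadow price 0 (complementary slackness).
The binding rows give the dual system: 1·y_crew + 6·y_mulch = 20 and 3·y_crew + 5·y_mulch = 34.
Solving: y_crew = 8, y_mulch = 2.
Shadow price of crew = 8.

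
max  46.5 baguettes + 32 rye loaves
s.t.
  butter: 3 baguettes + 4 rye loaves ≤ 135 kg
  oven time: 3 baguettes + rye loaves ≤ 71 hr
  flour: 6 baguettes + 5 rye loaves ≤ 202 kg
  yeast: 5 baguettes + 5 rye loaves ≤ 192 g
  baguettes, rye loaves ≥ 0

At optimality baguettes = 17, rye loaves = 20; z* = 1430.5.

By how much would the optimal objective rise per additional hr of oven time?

4.5

At the optimum: butter uses 131 of 135 (slack = 4); oven time uses 71 of 71 (binding); flour uses 202 of 202 (binding); yeast uses 185 of 192 (slack = 7).
Slack constraints have shadow price 0 (complementary slackness).
The binding rows give the dual system: 3·y_oven time + 6·y_flour = 46.5 and 1·y_oven time + 5·y_flour = 32.
Solving: y_oven time = 4.5, y_flour = 5.5.
Shadow price of oven time = 4.5.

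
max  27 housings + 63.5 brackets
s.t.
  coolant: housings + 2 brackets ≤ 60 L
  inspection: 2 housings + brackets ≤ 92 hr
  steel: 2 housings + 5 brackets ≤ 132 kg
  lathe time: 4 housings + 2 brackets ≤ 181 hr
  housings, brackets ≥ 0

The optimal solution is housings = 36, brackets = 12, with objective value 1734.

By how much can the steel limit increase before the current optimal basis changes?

Binding constraints: coolant, steel. The basis is B = [[1,2],[2,5]] with det 1.
Per unit increase in steel, x* moves by d = (-2, 1).
The basis stays optimal until housings reaches 0; allowable increase = 18 kg.

18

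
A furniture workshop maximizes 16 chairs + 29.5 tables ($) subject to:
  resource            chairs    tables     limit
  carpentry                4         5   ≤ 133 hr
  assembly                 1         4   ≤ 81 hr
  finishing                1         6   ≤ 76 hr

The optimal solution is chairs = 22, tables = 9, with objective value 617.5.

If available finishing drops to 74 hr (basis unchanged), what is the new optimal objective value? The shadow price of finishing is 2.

Δb = -2, so new z* = 617.5 + (2)·(-2) = 617.5 − 4 = 613.5.

613.5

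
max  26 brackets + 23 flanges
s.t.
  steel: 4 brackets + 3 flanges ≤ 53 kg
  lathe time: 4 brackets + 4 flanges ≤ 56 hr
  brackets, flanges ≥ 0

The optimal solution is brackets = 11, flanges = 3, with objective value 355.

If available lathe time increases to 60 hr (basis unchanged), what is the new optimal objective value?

Both steel and lathe time are binding at x*.
Dual feasibility on the basic columns requires 4·y_steel + 4·y_lathe time = 26, 3·y_steel + 4·y_lathe time = 23.
Solving: y_steel = 3, y_lathe time = 3.5.
Δz = y_lathe time·Δb = 3.5 × (4) = 14, so new z* = 355 + 14 = 369.

369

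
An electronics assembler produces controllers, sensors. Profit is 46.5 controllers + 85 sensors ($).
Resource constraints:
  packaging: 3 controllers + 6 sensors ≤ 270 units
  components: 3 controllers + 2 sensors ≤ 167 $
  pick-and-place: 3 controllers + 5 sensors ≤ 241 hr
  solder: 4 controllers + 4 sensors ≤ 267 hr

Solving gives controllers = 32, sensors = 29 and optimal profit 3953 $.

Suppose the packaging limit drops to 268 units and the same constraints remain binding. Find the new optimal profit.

Binding: packaging and pick-and-place. Non-binding: components (13 unused), solder (23 unused).
Since components, solder are not tight, their duals are 0.
From A_Bᵀ y = c: 3·y_packaging + 3·y_pick-and-place = 46.5; 6·y_packaging + 5·y_pick-and-place = 85.
→ y_packaging = 7.5 and y_pick-and-place = 8.
Δz = y_packaging·Δb = 7.5 × (-2) = -15, so new z* = 3953 − 15 = 3938.

3938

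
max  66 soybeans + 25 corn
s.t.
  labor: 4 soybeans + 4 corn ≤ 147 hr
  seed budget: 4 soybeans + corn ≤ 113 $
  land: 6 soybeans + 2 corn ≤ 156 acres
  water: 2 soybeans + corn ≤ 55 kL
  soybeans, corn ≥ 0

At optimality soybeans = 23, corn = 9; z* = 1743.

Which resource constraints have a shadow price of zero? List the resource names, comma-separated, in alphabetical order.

labor, seed budget

labor: 128/147 (slack 19)
seed budget: 101/113 (slack 12)
land: 156/156 (binding)
water: 55/55 (binding)
By complementary slackness, a constraint with positive slack has shadow price 0 → labor, seed budget.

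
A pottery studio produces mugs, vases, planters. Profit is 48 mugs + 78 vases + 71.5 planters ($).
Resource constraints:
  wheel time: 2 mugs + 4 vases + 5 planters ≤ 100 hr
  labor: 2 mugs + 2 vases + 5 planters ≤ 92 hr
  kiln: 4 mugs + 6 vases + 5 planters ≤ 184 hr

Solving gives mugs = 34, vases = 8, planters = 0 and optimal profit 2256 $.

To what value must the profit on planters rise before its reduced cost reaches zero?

75

Binding: wheel time and kiln. Non-binding: labor (8 unused).
Slack constraints have shadow price 0 (complementary slackness).
Dual feasibility on the basic columns requires 2·y_wheel time + 4·y_kiln = 48, 4·y_wheel time + 6·y_kiln = 78.
This yields shadow prices y_wheel time = 6, y_kiln = 9.
planters enters the basis when its profit ≥ yᵀa₃ = 6·5 + 9·5 = 75.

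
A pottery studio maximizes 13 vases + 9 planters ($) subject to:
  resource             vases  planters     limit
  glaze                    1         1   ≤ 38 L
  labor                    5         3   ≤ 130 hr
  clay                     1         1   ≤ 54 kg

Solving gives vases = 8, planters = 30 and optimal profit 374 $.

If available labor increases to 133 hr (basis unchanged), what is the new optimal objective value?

Check each constraint at x*: glaze 38/38 (tight); labor 130/130 (tight); clay 38/54 (slack 16).
Since clay is not tight, its dual is 0.
Dual feasibility on the basic columns requires 1·y_glaze + 5·y_labor = 13, 1·y_glaze + 3·y_labor = 9.
→ y_glaze = 3 and y_labor = 2.
Δz = y_labor·Δb = 2 × (3) = 6, so new z* = 374 + 6 = 380.

380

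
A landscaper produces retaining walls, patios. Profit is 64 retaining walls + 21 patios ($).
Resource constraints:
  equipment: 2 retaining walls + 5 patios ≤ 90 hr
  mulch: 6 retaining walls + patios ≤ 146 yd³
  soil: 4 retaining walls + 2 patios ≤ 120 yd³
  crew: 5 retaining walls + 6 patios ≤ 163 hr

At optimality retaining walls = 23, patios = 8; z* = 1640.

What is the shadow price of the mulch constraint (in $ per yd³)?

Check each constraint at x*: equipment 86/90 (slack 4); mulch 146/146 (tight); soil 108/120 (slack 12); crew 163/163 (tight).
Slack constraints have shadow price 0 (complementary slackness).
From A_Bᵀ y = c: 6·y_mulch + 5·y_crew = 64; 1·y_mulch + 6·y_crew = 21.
Solving: y_mulch = 9, y_crew = 2.
Shadow price of mulch = 9.

9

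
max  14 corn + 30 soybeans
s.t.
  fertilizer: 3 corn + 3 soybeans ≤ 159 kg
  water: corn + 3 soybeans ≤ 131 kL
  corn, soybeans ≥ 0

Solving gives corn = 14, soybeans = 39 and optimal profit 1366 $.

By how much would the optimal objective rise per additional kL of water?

8

At the optimum: fertilizer uses 159 of 159 (binding); water uses 131 of 131 (binding).
The binding rows give the dual system: 3·y_fertilizer + 1·y_water = 14 and 3·y_fertilizer + 3·y_water = 30.
This yields shadow prices y_fertilizer = 2, y_water = 8.
Shadow price of water = 8.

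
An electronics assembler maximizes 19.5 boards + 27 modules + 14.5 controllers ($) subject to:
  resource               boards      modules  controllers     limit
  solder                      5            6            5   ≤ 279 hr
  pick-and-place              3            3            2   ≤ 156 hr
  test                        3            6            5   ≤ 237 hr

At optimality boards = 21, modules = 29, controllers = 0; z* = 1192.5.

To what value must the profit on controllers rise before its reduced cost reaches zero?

Binding: solder and test. Non-binding: pick-and-place (6 unused).
Slack constraints have shadow price 0 (complementary slackness).
The binding rows give the dual system: 5·y_solder + 3·y_test = 19.5 and 6·y_solder + 6·y_test = 27.
→ y_solder = 3 and y_test = 1.5.
controllers enters the basis when its profit ≥ yᵀa₃ = 3·5 + 1.5·5 = 22.5.

22.5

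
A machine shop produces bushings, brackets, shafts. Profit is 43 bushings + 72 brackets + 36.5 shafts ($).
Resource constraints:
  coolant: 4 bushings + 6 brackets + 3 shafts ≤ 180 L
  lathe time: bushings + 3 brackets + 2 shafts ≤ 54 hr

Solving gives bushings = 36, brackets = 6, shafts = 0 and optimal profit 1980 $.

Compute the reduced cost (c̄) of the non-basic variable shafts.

-2

Check each constraint at x*: coolant 180/180 (tight); lathe time 54/54 (tight).
From A_Bᵀ y = c: 4·y_coolant + 1·y_lathe time = 43; 6·y_coolant + 3·y_lathe time = 72.
This yields shadow prices y_coolant = 9.5, y_lathe time = 5.
Reduced cost of shafts: c₃ − yᵀa₃ = 36.5 − (9.5·3 + 5·2) = 36.5 − 38.5 = -2.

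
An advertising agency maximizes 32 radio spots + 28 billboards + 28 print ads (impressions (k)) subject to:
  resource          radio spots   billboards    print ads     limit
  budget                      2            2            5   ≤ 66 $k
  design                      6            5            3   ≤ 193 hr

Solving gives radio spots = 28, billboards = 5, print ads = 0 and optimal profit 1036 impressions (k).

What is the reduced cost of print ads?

-4

Check each constraint at x*: budget 66/66 (tight); design 193/193 (tight).
From A_Bᵀ y = c: 2·y_budget + 6·y_design = 32; 2·y_budget + 5·y_design = 28.
Solving: y_budget = 4, y_design = 4.
Reduced cost of print ads: c₃ − yᵀa₃ = 28 − (4·5 + 4·3) = 28 − 32 = -4.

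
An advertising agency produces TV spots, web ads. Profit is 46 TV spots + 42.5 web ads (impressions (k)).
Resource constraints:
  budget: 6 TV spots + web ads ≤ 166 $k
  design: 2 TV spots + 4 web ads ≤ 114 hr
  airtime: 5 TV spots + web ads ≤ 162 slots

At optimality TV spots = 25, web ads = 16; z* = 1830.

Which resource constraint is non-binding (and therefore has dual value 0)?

budget: 166/166 (binding)
design: 114/114 (binding)
airtime: 141/162 (slack 21)
By complementary slackness, a constraint with positive slack has shadow price 0 → airtime.

airtime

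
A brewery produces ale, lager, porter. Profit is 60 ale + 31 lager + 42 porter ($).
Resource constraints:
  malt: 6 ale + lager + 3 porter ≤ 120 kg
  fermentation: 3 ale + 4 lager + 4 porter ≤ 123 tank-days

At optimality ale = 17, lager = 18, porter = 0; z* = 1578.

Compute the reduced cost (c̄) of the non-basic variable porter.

-3

Check each constraint at x*: malt 120/120 (tight); fermentation 123/123 (tight).
Dual feasibility on the basic columns requires 6·y_malt + 3·y_fermentation = 60, 1·y_malt + 4·y_fermentation = 31.
This yields shadow prices y_malt = 7, y_fermentation = 6.
Reduced cost of porter: c₃ − yᵀa₃ = 42 − (7·3 + 6·4) = 42 − 45 = -3.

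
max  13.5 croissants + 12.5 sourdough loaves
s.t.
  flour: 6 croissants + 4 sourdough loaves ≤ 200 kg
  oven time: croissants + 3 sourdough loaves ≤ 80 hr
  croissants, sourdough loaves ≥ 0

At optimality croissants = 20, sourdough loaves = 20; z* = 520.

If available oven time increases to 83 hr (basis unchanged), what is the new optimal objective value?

524.5

At the optimum: flour uses 200 of 200 (binding); oven time uses 80 of 80 (binding).
Dual feasibility on the basic columns requires 6·y_flour + 1·y_oven time = 13.5, 4·y_flour + 3·y_oven time = 12.5.
This yields shadow prices y_flour = 2, y_oven time = 1.5.
Δz = y_oven time·Δb = 1.5 × (3) = 4.5, so new z* = 520 + 4.5 = 524.5.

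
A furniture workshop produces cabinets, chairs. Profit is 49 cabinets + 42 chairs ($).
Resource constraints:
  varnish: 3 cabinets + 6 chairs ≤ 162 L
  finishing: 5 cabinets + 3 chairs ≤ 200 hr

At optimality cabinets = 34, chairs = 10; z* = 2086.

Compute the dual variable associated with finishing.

Check each constraint at x*: varnish 162/162 (tight); finishing 200/200 (tight).
From A_Bᵀ y = c: 3·y_varnish + 5·y_finishing = 49; 6·y_varnish + 3·y_finishing = 42.
→ y_varnish = 3 and y_finishing = 8.
Shadow price of finishing = 8.

8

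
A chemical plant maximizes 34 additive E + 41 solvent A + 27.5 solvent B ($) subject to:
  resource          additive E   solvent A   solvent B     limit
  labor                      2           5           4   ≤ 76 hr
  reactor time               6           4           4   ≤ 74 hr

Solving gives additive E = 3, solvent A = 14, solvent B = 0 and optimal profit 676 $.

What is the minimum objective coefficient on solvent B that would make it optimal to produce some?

36

At the optimum: labor uses 76 of 76 (binding); reactor time uses 74 of 74 (binding).
From A_Bᵀ y = c: 2·y_labor + 6·y_reactor time = 34; 5·y_labor + 4·y_reactor time = 41.
→ y_labor = 5 and y_reactor time = 4.
solvent B enters the basis when its profit ≥ yᵀa₃ = 5·4 + 4·4 = 36.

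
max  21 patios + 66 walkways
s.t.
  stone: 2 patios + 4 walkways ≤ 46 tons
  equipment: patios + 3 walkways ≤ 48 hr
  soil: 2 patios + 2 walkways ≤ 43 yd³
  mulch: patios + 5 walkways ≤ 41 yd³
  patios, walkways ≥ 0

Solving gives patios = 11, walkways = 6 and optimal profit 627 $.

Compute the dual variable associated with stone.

Check each constraint at x*: stone 46/46 (tight); equipment 29/48 (slack 19); soil 34/43 (slack 9); mulch 41/41 (tight).
Slack constraints have shadow price 0 (complementary slackness).
From A_Bᵀ y = c: 2·y_stone + 1·y_mulch = 21; 4·y_stone + 5·y_mulch = 66.
Solving: y_stone = 6.5, y_mulch = 8.
Shadow price of stone = 6.5.

6.5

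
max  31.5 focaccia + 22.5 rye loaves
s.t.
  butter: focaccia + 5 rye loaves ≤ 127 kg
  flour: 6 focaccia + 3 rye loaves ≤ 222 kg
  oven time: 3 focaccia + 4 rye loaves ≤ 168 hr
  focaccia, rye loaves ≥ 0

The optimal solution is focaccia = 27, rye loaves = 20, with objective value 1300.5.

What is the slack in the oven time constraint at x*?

oven time used = 3·27 + 4·20 = 161; slack = 168 − 161 = 7.

7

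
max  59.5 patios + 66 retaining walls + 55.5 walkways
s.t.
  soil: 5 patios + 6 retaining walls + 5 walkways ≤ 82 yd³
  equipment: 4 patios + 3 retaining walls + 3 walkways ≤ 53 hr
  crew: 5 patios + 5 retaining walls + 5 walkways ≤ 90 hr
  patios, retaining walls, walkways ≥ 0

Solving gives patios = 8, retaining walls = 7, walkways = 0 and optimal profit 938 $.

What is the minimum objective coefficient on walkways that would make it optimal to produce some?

56.5

Binding: soil and equipment. Non-binding: crew (15 unused).
Slack constraints have shadow price 0 (complementary slackness).
The binding rows give the dual system: 5·y_soil + 4·y_equipment = 59.5 and 6·y_soil + 3·y_equipment = 66.
This yields shadow prices y_soil = 9.5, y_equipment = 3.
walkways enters the basis when its profit ≥ yᵀa₃ = 9.5·5 + 3·3 = 56.5.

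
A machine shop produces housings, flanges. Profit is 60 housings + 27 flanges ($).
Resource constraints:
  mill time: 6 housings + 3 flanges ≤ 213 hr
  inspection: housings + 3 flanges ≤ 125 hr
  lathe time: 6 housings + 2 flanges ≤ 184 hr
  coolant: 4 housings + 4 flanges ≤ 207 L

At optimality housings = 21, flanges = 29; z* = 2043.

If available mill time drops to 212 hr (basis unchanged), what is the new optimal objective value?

At the optimum: mill time uses 213 of 213 (binding); inspection uses 108 of 125 (slack = 17); lathe time uses 184 of 184 (binding); coolant uses 200 of 207 (slack = 7).
Slack constraints have shadow price 0 (complementary slackness).
From A_Bᵀ y = c: 6·y_mill time + 6·y_lathe time = 60; 3·y_mill time + 2·y_lathe time = 27.
Solving: y_mill time = 7, y_lathe time = 3.
Δz = y_mill time·Δb = 7 × (-1) = -7, so new z* = 2043 − 7 = 2036.

2036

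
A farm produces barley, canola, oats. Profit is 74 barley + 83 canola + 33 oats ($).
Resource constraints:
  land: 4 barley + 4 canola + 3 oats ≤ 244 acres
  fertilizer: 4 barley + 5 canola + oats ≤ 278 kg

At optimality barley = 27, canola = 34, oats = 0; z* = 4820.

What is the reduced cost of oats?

At the optimum: land uses 244 of 244 (binding); fertilizer uses 278 of 278 (binding).
Dual feasibility on the basic columns requires 4·y_land + 4·y_fertilizer = 74, 4·y_land + 5·y_fertilizer = 83.
This yields shadow prices y_land = 9.5, y_fertilizer = 9.
Reduced cost of oats: c₃ − yᵀa₃ = 33 − (9.5·3 + 9·1) = 33 − 37.5 = -4.5.

-4.5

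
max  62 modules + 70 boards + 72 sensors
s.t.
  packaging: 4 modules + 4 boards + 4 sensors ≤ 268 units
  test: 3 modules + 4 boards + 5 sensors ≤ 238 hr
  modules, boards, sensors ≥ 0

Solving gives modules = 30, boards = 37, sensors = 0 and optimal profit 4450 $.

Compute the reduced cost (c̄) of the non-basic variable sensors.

-6

Check each constraint at x*: packaging 268/268 (tight); test 238/238 (tight).
Dual feasibility on the basic columns requires 4·y_packaging + 3·y_test = 62, 4·y_packaging + 4·y_test = 70.
This yields shadow prices y_packaging = 9.5, y_test = 8.
Reduced cost of sensors: c₃ − yᵀa₃ = 72 − (9.5·4 + 8·5) = 72 − 78 = -6.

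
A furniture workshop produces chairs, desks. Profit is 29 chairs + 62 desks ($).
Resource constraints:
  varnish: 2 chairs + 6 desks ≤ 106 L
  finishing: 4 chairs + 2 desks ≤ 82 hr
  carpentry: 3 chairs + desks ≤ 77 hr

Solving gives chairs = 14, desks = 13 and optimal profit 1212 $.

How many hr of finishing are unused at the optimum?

0

finishing used = 4·14 + 2·13 = 82; slack = 82 − 82 = 0.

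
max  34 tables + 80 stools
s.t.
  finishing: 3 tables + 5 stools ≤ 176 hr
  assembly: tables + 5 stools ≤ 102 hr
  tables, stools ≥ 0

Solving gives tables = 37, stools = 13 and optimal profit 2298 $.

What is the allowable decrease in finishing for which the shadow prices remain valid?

74

Binding constraints: finishing, assembly. The basis is B = [[3,5],[1,5]] with det 10.
Per unit decrease in finishing, x* moves by d = (-0.5, 0.1).
The basis stays optimal until tables reaches 0; allowable decrease = 74 hr.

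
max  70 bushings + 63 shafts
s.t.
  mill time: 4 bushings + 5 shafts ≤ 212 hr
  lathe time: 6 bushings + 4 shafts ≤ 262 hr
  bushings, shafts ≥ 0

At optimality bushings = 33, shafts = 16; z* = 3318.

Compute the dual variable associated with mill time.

7

At the optimum: mill time uses 212 of 212 (binding); lathe time uses 262 of 262 (binding).
From A_Bᵀ y = c: 4·y_mill time + 6·y_lathe time = 70; 5·y_mill time + 4·y_lathe time = 63.
→ y_mill time = 7 and y_lathe time = 7.
Shadow price of mill time = 7.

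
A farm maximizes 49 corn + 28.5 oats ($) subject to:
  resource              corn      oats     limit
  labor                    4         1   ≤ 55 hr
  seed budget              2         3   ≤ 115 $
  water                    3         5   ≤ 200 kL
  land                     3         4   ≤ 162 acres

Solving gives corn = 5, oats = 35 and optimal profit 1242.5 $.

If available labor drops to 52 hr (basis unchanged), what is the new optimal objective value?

Binding: labor and seed budget. Non-binding: water (10 unused), land (7 unused).
Since water, land are not tight, their duals are 0.
From A_Bᵀ y = c: 4·y_labor + 2·y_seed budget = 49; 1·y_labor + 3·y_seed budget = 28.5.
Solving: y_labor = 9, y_seed budget = 6.5.
Δz = y_labor·Δb = 9 × (-3) = -27, so new z* = 1242.5 − 27 = 1215.5.

1215.5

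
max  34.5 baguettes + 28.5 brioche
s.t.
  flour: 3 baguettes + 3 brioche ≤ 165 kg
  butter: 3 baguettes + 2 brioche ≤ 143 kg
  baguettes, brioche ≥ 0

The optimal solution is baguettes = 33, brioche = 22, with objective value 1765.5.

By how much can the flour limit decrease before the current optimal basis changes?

22

Binding constraints: flour, butter. The basis is B = [[3,3],[3,2]] with det -3.
Per unit decrease in flour, x* moves by d = (0.6667, -1).
The basis stays optimal until brioche reaches 0; allowable decrease = 22 kg.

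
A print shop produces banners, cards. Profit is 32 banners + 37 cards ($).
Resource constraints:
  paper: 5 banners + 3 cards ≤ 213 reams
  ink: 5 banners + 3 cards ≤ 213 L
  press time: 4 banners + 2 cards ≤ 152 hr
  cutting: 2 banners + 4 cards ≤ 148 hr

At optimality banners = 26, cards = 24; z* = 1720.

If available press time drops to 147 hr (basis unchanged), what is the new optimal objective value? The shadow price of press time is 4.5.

Δb = -5, so new z* = 1720 + (4.5)·(-5) = 1720 − 22.5 = 1697.5.

1697.5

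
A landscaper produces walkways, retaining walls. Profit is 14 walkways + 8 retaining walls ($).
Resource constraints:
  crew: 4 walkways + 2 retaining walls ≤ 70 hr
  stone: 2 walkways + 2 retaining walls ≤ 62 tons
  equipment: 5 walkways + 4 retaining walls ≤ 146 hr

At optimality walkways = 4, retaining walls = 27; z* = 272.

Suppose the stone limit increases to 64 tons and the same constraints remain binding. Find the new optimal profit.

Check each constraint at x*: crew 70/70 (tight); stone 62/62 (tight); equipment 128/146 (slack 18).
Slack constraints have shadow price 0 (complementary slackness).
The binding rows give the dual system: 4·y_crew + 2·y_stone = 14 and 2·y_crew + 2·y_stone = 8.
This yields shadow prices y_crew = 3, y_stone = 1.
Δz = y_stone·Δb = 1 × (2) = 2, so new z* = 272 + 2 = 274.

274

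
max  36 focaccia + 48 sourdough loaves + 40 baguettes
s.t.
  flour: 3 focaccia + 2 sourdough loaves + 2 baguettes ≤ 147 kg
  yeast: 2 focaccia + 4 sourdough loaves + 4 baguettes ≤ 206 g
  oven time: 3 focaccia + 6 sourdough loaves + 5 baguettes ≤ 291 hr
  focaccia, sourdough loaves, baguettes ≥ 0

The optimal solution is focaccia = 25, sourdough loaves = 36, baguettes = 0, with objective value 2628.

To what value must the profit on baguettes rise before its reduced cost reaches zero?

42

Binding: flour and oven time. Non-binding: yeast (12 unused).
Slack constraints have shadow price 0 (complementary slackness).
From A_Bᵀ y = c: 3·y_flour + 3·y_oven time = 36; 2·y_flour + 6·y_oven time = 48.
Solving: y_flour = 6, y_oven time = 6.
baguettes enters the basis when its profit ≥ yᵀa₃ = 6·2 + 6·5 = 42.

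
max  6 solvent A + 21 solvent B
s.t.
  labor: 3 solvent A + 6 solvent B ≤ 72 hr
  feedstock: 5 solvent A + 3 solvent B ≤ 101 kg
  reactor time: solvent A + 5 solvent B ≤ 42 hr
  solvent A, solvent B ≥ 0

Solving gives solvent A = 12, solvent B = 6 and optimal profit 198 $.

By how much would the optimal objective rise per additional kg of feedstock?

0

Check each constraint at x*: labor 72/72 (tight); feedstock 78/101 (slack 23); reactor time 42/42 (tight).
By complementary slackness, y = 0 for the non-binding constraint.
The binding rows give the dual system: 3·y_labor + 1·y_reactor time = 6 and 6·y_labor + 5·y_reactor time = 21.
→ y_labor = 1 and y_reactor time = 3.
Shadow price of feedstock = 0.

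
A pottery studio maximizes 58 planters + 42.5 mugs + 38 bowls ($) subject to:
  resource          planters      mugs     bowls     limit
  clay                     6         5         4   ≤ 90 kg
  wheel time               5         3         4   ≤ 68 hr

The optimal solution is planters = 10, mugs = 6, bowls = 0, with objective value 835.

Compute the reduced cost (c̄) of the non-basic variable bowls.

Check each constraint at x*: clay 90/90 (tight); wheel time 68/68 (tight).
Dual feasibility on the basic columns requires 6·y_clay + 5·y_wheel time = 58, 5·y_clay + 3·y_wheel time = 42.5.
Solving: y_clay = 5.5, y_wheel time = 5.
Reduced cost of bowls: c₃ − yᵀa₃ = 38 − (5.5·4 + 5·4) = 38 − 42 = -4.

-4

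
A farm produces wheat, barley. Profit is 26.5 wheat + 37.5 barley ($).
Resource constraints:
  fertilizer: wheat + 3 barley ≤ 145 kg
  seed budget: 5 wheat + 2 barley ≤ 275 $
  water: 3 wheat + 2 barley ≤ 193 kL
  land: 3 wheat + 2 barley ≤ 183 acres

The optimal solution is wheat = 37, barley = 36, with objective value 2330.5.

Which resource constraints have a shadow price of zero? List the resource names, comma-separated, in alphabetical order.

seed budget, water

fertilizer: 145/145 (binding)
seed budget: 257/275 (slack 18)
water: 183/193 (slack 10)
land: 183/183 (binding)
By complementary slackness, a constraint with positive slack has shadow price 0 → seed budget, water.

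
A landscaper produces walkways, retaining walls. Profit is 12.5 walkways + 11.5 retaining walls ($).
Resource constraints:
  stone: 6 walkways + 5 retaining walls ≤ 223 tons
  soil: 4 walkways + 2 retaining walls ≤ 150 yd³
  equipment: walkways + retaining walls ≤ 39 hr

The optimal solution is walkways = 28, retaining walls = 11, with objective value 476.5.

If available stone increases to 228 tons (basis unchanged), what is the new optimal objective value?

Binding: stone and equipment. Non-binding: soil (16 unused).
Slack constraints have shadow price 0 (complementary slackness).
The binding rows give the dual system: 6·y_stone + 1·y_equipment = 12.5 and 5·y_stone + 1·y_equipment = 11.5.
This yields shadow prices y_stone = 1, y_equipment = 6.5.
Δz = y_stone·Δb = 1 × (5) = 5, so new z* = 476.5 + 5 = 481.5.

481.5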